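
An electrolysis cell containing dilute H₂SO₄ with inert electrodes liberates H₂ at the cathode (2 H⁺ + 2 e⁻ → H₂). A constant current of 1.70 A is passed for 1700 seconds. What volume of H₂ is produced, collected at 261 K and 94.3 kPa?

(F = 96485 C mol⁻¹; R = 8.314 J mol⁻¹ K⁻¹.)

Q = I·t = 1.700 A × 1700.0 s = 2890 C.
n(e⁻) = Q/F = 2890 / 96485 = 0.02995 mol.
2 electrons are transferred per H₂ molecule, so n(H₂) = 0.02995 / 2 = 0.01498 mol.
V = nRT/P = (0.01498 × 8.314 × 261) / (94.3 × 10³ Pa) = 3.45 × 10⁻⁴ m³ = 0.345 L.

0.345 L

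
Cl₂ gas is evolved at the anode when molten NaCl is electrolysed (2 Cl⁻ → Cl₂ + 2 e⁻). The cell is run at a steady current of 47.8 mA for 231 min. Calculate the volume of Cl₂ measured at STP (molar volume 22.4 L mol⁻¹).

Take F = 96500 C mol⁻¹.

0.0769 L

Q = I·t = 0.04780 A × 13860 s = 662.5 C.
n(e⁻) = Q/F = 662.5 / 96500 = 0.006865 mol.
2 electrons are transferred per Cl₂ molecule, so n(Cl₂) = 0.006865 / 2 = 0.003433 mol.
V = n × V_m = 0.003433 × 22.4 = 0.0769 L.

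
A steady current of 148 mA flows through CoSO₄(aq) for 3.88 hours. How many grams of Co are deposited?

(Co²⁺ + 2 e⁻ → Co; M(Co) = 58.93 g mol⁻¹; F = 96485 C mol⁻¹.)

Q = I·t = 0.1480 A × 13968 s = 2067 C.
n(e⁻) = Q/F = 2067 / 96485 = 0.02143 mol.
Co²⁺ + 2 e⁻ → Co, so n(Co) = n(e⁻)/2 = 0.01071 mol.
m = n·M = 0.01071 × 58.93 = 0.631 g.

0.631 g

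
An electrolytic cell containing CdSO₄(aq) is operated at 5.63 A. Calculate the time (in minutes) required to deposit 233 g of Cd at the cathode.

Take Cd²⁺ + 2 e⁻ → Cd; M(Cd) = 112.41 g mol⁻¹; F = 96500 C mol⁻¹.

1180 min

n(Cd) = m/M = 233 / 112.41 = 2.073 mol.
Each Cd atom requires 2 electrons, so n(e⁻) = 2 × 2.073 = 4.146 mol.
Q = n(e⁻)·F = 4.146 × 96500 = 400000 C.
t = Q/I = 400000 / 5.630 A = 71060 s = 1180 min.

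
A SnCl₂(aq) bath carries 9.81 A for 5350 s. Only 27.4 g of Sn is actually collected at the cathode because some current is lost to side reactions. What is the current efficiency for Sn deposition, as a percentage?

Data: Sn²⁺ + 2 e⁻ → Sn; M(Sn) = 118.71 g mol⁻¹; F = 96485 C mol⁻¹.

Q = I·t = 9.810 × 5350.0 = 52480 C; n(e⁻) = 52480/96485 = 0.5440 mol.
Theoretical n(Sn) = n(e⁻)/2 = 0.2720 mol, i.e. m_theo = 0.2720 × 118.71 = 32.29 g.
Efficiency = m_actual / m_theo = 27.4 / 32.29 = 84.9 %.

84.9 %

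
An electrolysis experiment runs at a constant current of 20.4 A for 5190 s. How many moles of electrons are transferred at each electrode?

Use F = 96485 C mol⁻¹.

Q = I·t = 20.40 A × 5190.0 s = 105900 C.
n(e⁻) = Q/F = 105900 / 96485 = 1.10 mol.

1.10 mol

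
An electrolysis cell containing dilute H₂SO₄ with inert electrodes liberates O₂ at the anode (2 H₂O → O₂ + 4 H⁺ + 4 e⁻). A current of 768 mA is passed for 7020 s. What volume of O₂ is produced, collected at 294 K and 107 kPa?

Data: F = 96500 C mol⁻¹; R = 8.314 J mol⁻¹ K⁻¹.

Q = I·t = 0.7680 A × 7020.0 s = 5391 C.
n(e⁻) = Q/F = 5391 / 96500 = 0.05587 mol.
4 electrons are transferred per O₂ molecule, so n(O₂) = 0.05587 / 4 = 0.01397 mol.
V = nRT/P = (0.01397 × 8.314 × 294) / (107 × 10³ Pa) = 3.19 × 10⁻⁴ m³ = 0.319 L.

0.319 L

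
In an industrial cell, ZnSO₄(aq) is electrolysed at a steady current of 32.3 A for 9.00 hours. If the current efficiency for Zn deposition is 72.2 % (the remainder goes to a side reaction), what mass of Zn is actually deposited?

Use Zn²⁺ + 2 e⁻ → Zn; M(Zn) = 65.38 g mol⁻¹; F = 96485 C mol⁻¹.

Q = I·t = 32.30 × 32400 = 1047000 C.
n(e⁻) = 1047000/96485 = 10.85 mol; theoretically n(Zn) = 10.85/2 = 5.423 mol, m_theo = 354.6 g.
At 72.2 % efficiency, m_actual = 0.722 × 354.6 = 256 g.

256 g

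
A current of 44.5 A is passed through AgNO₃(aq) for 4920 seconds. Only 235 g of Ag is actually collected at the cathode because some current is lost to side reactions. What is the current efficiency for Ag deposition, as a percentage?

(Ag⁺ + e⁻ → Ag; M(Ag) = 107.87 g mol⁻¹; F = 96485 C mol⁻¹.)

96.0 %

Q = I·t = 44.50 × 4920.0 = 218900 C; n(e⁻) = 218900/96485 = 2.269 mol.
Theoretical n(Ag) = n(e⁻)/1 = 2.269 mol, i.e. m_theo = 2.269 × 107.87 = 244.8 g.
Efficiency = m_actual / m_theo = 235 / 244.8 = 96.0 %.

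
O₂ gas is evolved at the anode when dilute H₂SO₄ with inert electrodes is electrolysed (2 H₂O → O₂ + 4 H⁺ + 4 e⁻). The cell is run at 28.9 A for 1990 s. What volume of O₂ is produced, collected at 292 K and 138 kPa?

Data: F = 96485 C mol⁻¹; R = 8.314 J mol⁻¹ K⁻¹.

2.62 L

Q = I·t = 28.90 A × 1990.0 s = 57510 C.
n(e⁻) = Q/F = 57510 / 96485 = 0.5961 mol.
4 electrons are transferred per O₂ molecule, so n(O₂) = 0.5961 / 4 = 0.1490 mol.
V = nRT/P = (0.1490 × 8.314 × 292) / (138 × 10³ Pa) = 0.00262 m³ = 2.62 L.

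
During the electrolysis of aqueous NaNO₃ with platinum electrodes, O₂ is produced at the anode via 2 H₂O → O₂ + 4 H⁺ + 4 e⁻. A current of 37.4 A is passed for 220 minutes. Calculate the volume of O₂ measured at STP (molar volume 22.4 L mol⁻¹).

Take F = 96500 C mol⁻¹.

28.6 L

Q = I·t = 37.40 A × 13200 s = 493700 C.
n(e⁻) = Q/F = 493700 / 96500 = 5.116 mol.
4 electrons are transferred per O₂ molecule, so n(O₂) = 5.116 / 4 = 1.279 mol.
V = n × V_m = 1.279 × 22.4 = 28.6 L.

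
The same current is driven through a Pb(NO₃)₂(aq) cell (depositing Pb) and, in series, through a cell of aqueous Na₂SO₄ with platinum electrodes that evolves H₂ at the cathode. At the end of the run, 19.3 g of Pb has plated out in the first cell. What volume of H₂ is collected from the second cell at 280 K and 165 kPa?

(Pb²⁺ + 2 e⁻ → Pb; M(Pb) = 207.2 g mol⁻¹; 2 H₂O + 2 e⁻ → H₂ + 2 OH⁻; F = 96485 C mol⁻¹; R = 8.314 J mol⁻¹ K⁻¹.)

n(Pb) = 19.3 / 207.2 = 0.09315 mol, so n(e⁻) = 2 × 0.09315 = 0.1863 mol.
The cells are in series, so the same 0.1863 mol of electrons passes through the second cell.
2 H₂O + 2 e⁻ → H₂ + 2 OH⁻ — 2 mol e⁻ per mol H₂, so n(H₂) = 0.1863/2 = 0.09315 mol.
V = nRT/P = (0.09315 × 8.314 × 280) / (165 × 10³) = 0.00131 m³ = 1.31 L.

1.31 L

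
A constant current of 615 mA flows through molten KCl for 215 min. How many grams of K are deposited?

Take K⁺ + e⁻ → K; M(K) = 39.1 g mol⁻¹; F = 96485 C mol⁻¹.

3.22 g

Q = I·t = 0.6150 A × 12900 s = 7934 C.
n(e⁻) = Q/F = 7934 / 96485 = 0.08223 mol.
K⁺ + e⁻ → K, so n(K) = n(e⁻)/1 = 0.08223 mol.
m = n·M = 0.08223 × 39.1 = 3.22 g.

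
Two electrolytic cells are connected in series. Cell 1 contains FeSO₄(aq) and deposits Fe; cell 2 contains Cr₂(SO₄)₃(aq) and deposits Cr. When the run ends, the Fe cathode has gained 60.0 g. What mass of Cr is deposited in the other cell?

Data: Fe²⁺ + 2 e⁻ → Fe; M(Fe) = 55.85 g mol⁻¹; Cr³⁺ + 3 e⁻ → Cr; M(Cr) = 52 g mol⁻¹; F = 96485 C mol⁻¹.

37.2 g

n(Fe) = 60.0 / 55.85 = 1.074 mol.
Since Fe²⁺ + 2 e⁻ → Fe, n(e⁻) passed = 2 × 1.074 = 2.149 mol.
Cells in series carry the same charge, so the same 2.149 mol of electrons passes through cell 2.
Cr³⁺ + 3 e⁻ → Cr, so n(Cr) = 2.149 / 3 = 0.7162 mol.
m(Cr) = 0.7162 × 52 = 37.2 g.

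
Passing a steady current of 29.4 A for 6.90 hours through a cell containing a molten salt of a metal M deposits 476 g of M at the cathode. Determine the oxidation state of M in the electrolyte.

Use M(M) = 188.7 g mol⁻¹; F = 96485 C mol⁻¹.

+3

Q = I·t = 29.40 A × 24840 s = 730300 C, so n(e⁻) = 730300/96485 = 7.569 mol.
n(M) deposited = 476 / 188.7 = 2.523 mol.
Electrons per atom = n(e⁻)/n(M) = 7.569 / 2.523 = 3.00 ≈ 3, so the ion is M³⁺.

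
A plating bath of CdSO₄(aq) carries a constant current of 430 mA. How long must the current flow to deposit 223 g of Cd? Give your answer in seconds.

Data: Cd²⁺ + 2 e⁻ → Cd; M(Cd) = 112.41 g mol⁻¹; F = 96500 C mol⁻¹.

n(Cd) = m/M = 223 / 112.41 = 1.984 mol.
Each Cd atom requires 2 electrons, so n(e⁻) = 2 × 1.984 = 3.968 mol.
Q = n(e⁻)·F = 3.968 × 96500 = 382900 C.
t = Q/I = 382900 / 0.4300 A = 890400 s.

8.90 × 10⁵ s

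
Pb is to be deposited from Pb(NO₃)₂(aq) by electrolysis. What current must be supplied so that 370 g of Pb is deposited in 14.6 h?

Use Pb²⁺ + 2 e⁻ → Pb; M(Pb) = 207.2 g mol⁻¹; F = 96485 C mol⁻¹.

n(Pb) = 370 / 207.2 = 1.786 mol.
n(e⁻) = 2 × 1.786 = 3.571 mol.
Q = n(e⁻)·F = 3.571 × 96485 = 344600 C.
I = Q/t = 344600 / 52560 s = 6.56 A.

6.56 A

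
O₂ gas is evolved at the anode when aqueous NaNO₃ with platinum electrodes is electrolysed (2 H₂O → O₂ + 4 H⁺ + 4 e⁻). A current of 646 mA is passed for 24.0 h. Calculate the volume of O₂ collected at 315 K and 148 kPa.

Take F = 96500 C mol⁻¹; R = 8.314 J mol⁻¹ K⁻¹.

Q = I·t = 0.6460 A × 86400 s = 55810 C.
n(e⁻) = Q/F = 55810 / 96500 = 0.5784 mol.
4 electrons are transferred per O₂ molecule, so n(O₂) = 0.5784 / 4 = 0.1446 mol.
V = nRT/P = (0.1446 × 8.314 × 315) / (148 × 10³ Pa) = 0.00256 m³ = 2.56 L.

2.56 L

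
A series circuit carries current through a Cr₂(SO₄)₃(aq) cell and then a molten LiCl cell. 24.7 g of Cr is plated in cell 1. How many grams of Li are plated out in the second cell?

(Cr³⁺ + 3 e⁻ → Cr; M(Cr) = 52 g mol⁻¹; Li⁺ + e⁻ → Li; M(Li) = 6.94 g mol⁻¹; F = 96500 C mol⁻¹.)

9.89 g

n(Cr) = 24.7 / 52 = 0.4750 mol.
Since Cr³⁺ + 3 e⁻ → Cr, n(e⁻) passed = 3 × 0.4750 = 1.425 mol.
Cells in series carry the same charge, so the same 1.425 mol of electrons passes through cell 2.
Li⁺ + e⁻ → Li, so n(Li) = 1.425 / 1 = 1.425 mol.
m(Li) = 1.425 × 6.94 = 9.89 g.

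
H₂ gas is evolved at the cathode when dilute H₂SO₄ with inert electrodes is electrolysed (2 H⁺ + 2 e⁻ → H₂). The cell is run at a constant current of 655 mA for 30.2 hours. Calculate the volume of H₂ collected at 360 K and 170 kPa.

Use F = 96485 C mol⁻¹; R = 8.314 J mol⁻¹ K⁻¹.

Q = I·t = 0.6550 A × 108720 s = 71210 C.
n(e⁻) = Q/F = 71210 / 96485 = 0.7381 mol.
2 electrons are transferred per H₂ molecule, so n(H₂) = 0.7381 / 2 = 0.3690 mol.
V = nRT/P = (0.3690 × 8.314 × 360) / (170 × 10³ Pa) = 0.00650 m³ = 6.50 L.

6.50 L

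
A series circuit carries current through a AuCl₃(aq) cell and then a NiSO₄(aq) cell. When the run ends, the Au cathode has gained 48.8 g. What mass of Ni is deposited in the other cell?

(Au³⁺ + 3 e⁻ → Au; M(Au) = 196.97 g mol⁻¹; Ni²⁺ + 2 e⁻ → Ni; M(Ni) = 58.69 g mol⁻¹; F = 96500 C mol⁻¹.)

21.8 g

n(Au) = 48.8 / 196.97 = 0.2478 mol.
Since Au³⁺ + 3 e⁻ → Au, n(e⁻) passed = 3 × 0.2478 = 0.7433 mol.
Cells in series carry the same charge, so the same 0.7433 mol of electrons passes through cell 2.
Ni²⁺ + 2 e⁻ → Ni, so n(Ni) = 0.7433 / 2 = 0.3716 mol.
m(Ni) = 0.3716 × 58.69 = 21.8 g.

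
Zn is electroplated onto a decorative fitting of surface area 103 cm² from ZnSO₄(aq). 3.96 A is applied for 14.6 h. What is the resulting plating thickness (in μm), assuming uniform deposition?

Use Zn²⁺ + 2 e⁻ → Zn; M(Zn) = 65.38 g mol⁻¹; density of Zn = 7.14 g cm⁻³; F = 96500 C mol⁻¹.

Q = I·t = 3.960 × 52560 = 208100 C; n(e⁻) = 2.157 mol.
n(Zn) = n(e⁻)/2 = 1.078 mol, so m = 1.078 × 65.38 = 70.51 g.
Volume = m/ρ = 70.51 / 7.14 = 9.875 cm³.
Thickness = V/A = 9.875 / 103 = 0.0959 cm = 959 μm.

959 μm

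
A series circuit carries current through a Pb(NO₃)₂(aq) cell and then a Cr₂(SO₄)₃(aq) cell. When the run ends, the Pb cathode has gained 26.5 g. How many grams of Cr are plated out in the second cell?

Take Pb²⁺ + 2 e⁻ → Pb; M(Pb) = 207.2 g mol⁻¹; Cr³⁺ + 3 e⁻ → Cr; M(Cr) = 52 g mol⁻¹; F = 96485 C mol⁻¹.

n(Pb) = 26.5 / 207.2 = 0.1279 mol.
Since Pb²⁺ + 2 e⁻ → Pb, n(e⁻) passed = 2 × 0.1279 = 0.2558 mol.
Cells in series carry the same charge, so the same 0.2558 mol of electrons passes through cell 2.
Cr³⁺ + 3 e⁻ → Cr, so n(Cr) = 0.2558 / 3 = 0.08526 mol.
m(Cr) = 0.08526 × 52 = 4.43 g.

4.43 g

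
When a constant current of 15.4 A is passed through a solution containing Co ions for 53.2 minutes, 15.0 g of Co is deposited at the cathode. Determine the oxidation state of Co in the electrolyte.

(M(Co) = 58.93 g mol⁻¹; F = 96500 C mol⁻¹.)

Q = I·t = 15.40 A × 3192.0 s = 49160 C, so n(e⁻) = 49160/96500 = 0.5094 mol.
n(Co) deposited = 15.0 / 58.93 = 0.2545 mol.
Electrons per atom = n(e⁻)/n(Co) = 0.5094 / 0.2545 = 2.00 ≈ 2, so the ion is Co²⁺.

+2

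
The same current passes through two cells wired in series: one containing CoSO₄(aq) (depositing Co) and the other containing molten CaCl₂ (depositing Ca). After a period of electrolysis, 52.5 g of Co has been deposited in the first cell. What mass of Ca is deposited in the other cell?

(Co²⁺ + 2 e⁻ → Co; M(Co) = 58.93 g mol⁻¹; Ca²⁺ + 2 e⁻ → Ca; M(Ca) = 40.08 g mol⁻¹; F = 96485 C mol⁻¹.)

n(Co) = 52.5 / 58.93 = 0.8909 mol.
Since Co²⁺ + 2 e⁻ → Co, n(e⁻) passed = 2 × 0.8909 = 1.782 mol.
Cells in series carry the same charge, so the same 1.782 mol of electrons passes through cell 2.
Ca²⁺ + 2 e⁻ → Ca, so n(Ca) = 1.782 / 2 = 0.8909 mol.
m(Ca) = 0.8909 × 40.08 = 35.7 g.

35.7 g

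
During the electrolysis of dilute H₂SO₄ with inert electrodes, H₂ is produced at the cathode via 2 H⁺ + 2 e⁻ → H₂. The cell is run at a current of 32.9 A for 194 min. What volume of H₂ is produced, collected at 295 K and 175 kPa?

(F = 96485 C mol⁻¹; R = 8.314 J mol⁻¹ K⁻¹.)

Q = I·t = 32.90 A × 11640 s = 383000 C.
n(e⁻) = Q/F = 383000 / 96485 = 3.969 mol.
2 electrons are transferred per H₂ molecule, so n(H₂) = 3.969 / 2 = 1.985 mol.
V = nRT/P = (1.985 × 8.314 × 295) / (175 × 10³ Pa) = 0.0278 m³ = 27.8 L.

27.8 L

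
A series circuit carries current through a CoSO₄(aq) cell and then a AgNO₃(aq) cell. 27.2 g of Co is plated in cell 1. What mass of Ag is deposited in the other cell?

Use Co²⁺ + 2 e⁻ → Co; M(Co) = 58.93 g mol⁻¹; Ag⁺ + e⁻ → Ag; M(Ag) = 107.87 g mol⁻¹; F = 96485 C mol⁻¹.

99.6 g

n(Co) = 27.2 / 58.93 = 0.4616 mol.
Since Co²⁺ + 2 e⁻ → Co, n(e⁻) passed = 2 × 0.4616 = 0.9231 mol.
Cells in series carry the same charge, so the same 0.9231 mol of electrons passes through cell 2.
Ag⁺ + e⁻ → Ag, so n(Ag) = 0.9231 / 1 = 0.9231 mol.
m(Ag) = 0.9231 × 107.87 = 99.6 g.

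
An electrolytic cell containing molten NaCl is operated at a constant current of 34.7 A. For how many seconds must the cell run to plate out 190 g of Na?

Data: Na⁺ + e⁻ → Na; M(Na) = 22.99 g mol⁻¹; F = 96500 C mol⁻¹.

n(Na) = m/M = 190 / 22.99 = 8.264 mol.
Each Na atom requires 1 electron, so n(e⁻) = 1 × 8.264 = 8.264 mol.
Q = n(e⁻)·F = 8.264 × 96500 = 797500 C.
t = Q/I = 797500 / 34.70 A = 22980 s.

23000 s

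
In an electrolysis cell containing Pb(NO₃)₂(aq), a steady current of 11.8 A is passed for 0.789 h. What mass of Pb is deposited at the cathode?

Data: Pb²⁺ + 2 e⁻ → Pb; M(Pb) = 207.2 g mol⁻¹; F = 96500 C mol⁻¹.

Q = I·t = 11.80 A × 2840.4 s = 33520 C.
n(e⁻) = Q/F = 33520 / 96500 = 0.3473 mol.
Pb²⁺ + 2 e⁻ → Pb, so n(Pb) = n(e⁻)/2 = 0.1737 mol.
m = n·M = 0.1737 × 207.2 = 36.0 g.

36.0 g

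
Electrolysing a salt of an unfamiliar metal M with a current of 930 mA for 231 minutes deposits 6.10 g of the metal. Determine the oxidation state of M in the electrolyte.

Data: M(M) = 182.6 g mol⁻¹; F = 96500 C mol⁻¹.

+4

Q = I·t = 0.9300 A × 13860 s = 12890 C, so n(e⁻) = 12890/96500 = 0.1336 mol.
n(M) deposited = 6.10 / 182.6 = 0.03341 mol.
Electrons per atom = n(e⁻)/n(M) = 0.1336 / 0.03341 = 4.00 ≈ 4, so the ion is M⁴⁺.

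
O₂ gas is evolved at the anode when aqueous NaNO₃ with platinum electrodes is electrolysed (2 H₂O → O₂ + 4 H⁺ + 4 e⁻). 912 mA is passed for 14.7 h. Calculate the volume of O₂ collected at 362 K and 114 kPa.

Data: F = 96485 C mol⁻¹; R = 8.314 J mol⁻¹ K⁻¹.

Q = I·t = 0.9120 A × 52920 s = 48260 C.
n(e⁻) = Q/F = 48260 / 96485 = 0.5002 mol.
4 electrons are transferred per O₂ molecule, so n(O₂) = 0.5002 / 4 = 0.1251 mol.
V = nRT/P = (0.1251 × 8.314 × 362) / (114 × 10³ Pa) = 0.00330 m³ = 3.30 L.

3.30 L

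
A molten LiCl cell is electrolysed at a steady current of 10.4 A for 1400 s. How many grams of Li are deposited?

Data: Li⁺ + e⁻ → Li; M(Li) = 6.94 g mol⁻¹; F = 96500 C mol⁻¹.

Q = I·t = 10.40 A × 1400.0 s = 14560 C.
n(e⁻) = Q/F = 14560 / 96500 = 0.1509 mol.
Li⁺ + e⁻ → Li, so n(Li) = n(e⁻)/1 = 0.1509 mol.
m = n·M = 0.1509 × 6.94 = 1.05 g.

1.05 g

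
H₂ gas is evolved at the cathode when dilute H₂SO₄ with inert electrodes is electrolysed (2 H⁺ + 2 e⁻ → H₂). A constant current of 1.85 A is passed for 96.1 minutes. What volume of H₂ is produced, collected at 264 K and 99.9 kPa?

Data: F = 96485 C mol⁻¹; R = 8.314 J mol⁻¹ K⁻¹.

1.21 L

Q = I·t = 1.850 A × 5766.0 s = 10670 C.
n(e⁻) = Q/F = 10670 / 96485 = 0.1106 mol.
2 electrons are transferred per H₂ molecule, so n(H₂) = 0.1106 / 2 = 0.05528 mol.
V = nRT/P = (0.05528 × 8.314 × 264) / (99.9 × 10³ Pa) = 0.00121 m³ = 1.21 L.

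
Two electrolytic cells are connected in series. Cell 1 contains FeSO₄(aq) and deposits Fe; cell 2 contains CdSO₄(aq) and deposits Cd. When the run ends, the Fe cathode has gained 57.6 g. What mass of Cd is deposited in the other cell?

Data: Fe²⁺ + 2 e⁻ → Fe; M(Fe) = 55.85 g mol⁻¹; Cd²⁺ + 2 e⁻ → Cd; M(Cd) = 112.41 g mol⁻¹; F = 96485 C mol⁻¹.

n(Fe) = 57.6 / 55.85 = 1.031 mol.
Since Fe²⁺ + 2 e⁻ → Fe, n(e⁻) passed = 2 × 1.031 = 2.063 mol.
Cells in series carry the same charge, so the same 2.063 mol of electrons passes through cell 2.
Cd²⁺ + 2 e⁻ → Cd, so n(Cd) = 2.063 / 2 = 1.031 mol.
m(Cd) = 1.031 × 112.41 = 116 g.

116 g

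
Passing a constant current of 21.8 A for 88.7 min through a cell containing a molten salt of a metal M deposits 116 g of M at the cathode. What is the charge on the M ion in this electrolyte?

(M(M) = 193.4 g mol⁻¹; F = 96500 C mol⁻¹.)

Q = I·t = 21.80 A × 5322.0 s = 116000 C, so n(e⁻) = 116000/96500 = 1.202 mol.
n(M) deposited = 116 / 193.4 = 0.5998 mol.
Electrons per atom = n(e⁻)/n(M) = 1.202 / 0.5998 = 2.00 ≈ 2, so the ion is M²⁺.

+2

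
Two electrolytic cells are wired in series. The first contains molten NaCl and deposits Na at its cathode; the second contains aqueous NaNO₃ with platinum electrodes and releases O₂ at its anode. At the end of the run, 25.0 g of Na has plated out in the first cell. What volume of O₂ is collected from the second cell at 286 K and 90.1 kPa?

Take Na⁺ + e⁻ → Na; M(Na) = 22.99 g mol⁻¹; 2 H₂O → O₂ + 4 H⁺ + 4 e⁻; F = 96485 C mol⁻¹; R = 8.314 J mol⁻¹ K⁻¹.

7.17 L

n(Na) = 25.0 / 22.99 = 1.087 mol, so n(e⁻) = 1 × 1.087 = 1.087 mol.
The cells are in series, so the same 1.087 mol of electrons passes through the second cell.
2 H₂O → O₂ + 4 H⁺ + 4 e⁻ — 4 mol e⁻ per mol O₂, so n(O₂) = 1.087/4 = 0.2719 mol.
V = nRT/P = (0.2719 × 8.314 × 286) / (90.1 × 10³) = 0.00717 m³ = 7.17 L.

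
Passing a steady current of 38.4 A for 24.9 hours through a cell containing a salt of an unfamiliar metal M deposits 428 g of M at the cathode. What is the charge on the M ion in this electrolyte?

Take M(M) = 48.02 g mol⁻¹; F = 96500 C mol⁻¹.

+4

Q = I·t = 38.40 A × 89640 s = 3442000 C, so n(e⁻) = 3442000/96500 = 35.67 mol.
n(M) deposited = 428 / 48.02 = 8.913 mol.
Electrons per atom = n(e⁻)/n(M) = 35.67 / 8.913 = 4.00 ≈ 4, so the ion is M⁴⁺.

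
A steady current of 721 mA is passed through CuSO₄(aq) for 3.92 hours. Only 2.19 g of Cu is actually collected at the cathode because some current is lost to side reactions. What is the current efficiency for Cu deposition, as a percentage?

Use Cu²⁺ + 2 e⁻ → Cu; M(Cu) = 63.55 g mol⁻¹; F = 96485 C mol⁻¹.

65.4 %

Q = I·t = 0.7210 × 14112 = 10170 C; n(e⁻) = 10170/96485 = 0.1055 mol.
Theoretical n(Cu) = n(e⁻)/2 = 0.05273 mol, i.e. m_theo = 0.05273 × 63.55 = 3.351 g.
Efficiency = m_actual / m_theo = 2.19 / 3.351 = 65.4 %.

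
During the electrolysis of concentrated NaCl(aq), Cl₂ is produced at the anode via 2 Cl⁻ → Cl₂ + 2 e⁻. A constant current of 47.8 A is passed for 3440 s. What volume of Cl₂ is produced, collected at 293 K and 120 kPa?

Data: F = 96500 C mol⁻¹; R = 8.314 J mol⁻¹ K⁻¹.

17.3 L

Q = I·t = 47.80 A × 3440.0 s = 164400 C.
n(e⁻) = Q/F = 164400 / 96500 = 1.704 mol.
2 electrons are transferred per Cl₂ molecule, so n(Cl₂) = 1.704 / 2 = 0.8520 mol.
V = nRT/P = (0.8520 × 8.314 × 293) / (120 × 10³ Pa) = 0.0173 m³ = 17.3 L.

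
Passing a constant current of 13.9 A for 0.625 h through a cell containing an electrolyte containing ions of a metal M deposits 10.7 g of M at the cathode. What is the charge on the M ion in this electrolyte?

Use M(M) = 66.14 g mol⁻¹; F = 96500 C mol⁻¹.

+2

Q = I·t = 13.90 A × 2250.0 s = 31280 C, so n(e⁻) = 31280/96500 = 0.3241 mol.
n(M) deposited = 10.7 / 66.14 = 0.1618 mol.
Electrons per atom = n(e⁻)/n(M) = 0.3241 / 0.1618 = 2.00 ≈ 2, so the ion is M²⁺.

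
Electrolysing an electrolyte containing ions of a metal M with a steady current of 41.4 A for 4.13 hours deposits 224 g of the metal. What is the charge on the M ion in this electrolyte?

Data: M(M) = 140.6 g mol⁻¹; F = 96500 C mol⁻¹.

+4

Q = I·t = 41.40 A × 14868 s = 615500 C, so n(e⁻) = 615500/96500 = 6.379 mol.
n(M) deposited = 224 / 140.6 = 1.593 mol.
Electrons per atom = n(e⁻)/n(M) = 6.379 / 1.593 = 4.00 ≈ 4, so the ion is M⁴⁺.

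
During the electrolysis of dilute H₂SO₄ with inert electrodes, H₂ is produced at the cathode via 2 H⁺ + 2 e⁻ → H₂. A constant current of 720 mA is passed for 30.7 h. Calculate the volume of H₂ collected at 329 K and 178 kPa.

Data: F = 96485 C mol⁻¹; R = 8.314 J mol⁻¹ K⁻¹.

6.34 L

Q = I·t = 0.7200 A × 110520 s = 79570 C.
n(e⁻) = Q/F = 79570 / 96485 = 0.8247 mol.
2 electrons are transferred per H₂ molecule, so n(H₂) = 0.8247 / 2 = 0.4124 mol.
V = nRT/P = (0.4124 × 8.314 × 329) / (178 × 10³ Pa) = 0.00634 m³ = 6.34 L.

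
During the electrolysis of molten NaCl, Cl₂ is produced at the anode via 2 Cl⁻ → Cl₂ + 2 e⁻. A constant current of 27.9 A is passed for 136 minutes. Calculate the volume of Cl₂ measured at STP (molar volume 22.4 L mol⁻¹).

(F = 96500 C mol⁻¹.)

Q = I·t = 27.90 A × 8160.0 s = 227700 C.
n(e⁻) = Q/F = 227700 / 96500 = 2.359 mol.
2 electrons are transferred per Cl₂ molecule, so n(Cl₂) = 2.359 / 2 = 1.180 mol.
V = n × V_m = 1.180 × 22.4 = 26.4 L.

26.4 L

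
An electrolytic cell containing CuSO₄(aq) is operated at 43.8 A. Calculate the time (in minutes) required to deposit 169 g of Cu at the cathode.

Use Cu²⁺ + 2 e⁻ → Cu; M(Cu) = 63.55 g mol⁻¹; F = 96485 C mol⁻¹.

195 min

n(Cu) = m/M = 169 / 63.55 = 2.659 mol.
Each Cu atom requires 2 electrons, so n(e⁻) = 2 × 2.659 = 5.319 mol.
Q = n(e⁻)·F = 5.319 × 96485 = 513200 C.
t = Q/I = 513200 / 43.80 A = 11720 s = 195 min.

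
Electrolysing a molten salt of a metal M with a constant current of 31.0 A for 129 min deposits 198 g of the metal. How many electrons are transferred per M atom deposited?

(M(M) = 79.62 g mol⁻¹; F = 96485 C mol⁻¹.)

Q = I·t = 31.00 A × 7740.0 s = 239900 C, so n(e⁻) = 239900/96485 = 2.487 mol.
n(M) deposited = 198 / 79.62 = 2.487 mol.
Electrons per atom = n(e⁻)/n(M) = 2.487 / 2.487 = 1.00 ≈ 1, so the ion is M⁺.

1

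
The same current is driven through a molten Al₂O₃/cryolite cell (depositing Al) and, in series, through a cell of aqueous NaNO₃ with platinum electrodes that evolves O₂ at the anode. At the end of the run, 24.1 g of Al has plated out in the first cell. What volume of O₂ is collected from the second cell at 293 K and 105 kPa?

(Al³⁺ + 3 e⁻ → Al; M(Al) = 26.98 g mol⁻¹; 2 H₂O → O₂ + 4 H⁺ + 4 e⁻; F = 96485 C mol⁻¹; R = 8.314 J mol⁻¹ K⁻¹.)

n(Al) = 24.1 / 26.98 = 0.8933 mol, so n(e⁻) = 3 × 0.8933 = 2.680 mol.
The cells are in series, so the same 2.680 mol of electrons passes through the second cell.
2 H₂O → O₂ + 4 H⁺ + 4 e⁻ — 4 mol e⁻ per mol O₂, so n(O₂) = 2.680/4 = 0.6699 mol.
V = nRT/P = (0.6699 × 8.314 × 293) / (105 × 10³) = 0.0155 m³ = 15.5 L.

15.5 L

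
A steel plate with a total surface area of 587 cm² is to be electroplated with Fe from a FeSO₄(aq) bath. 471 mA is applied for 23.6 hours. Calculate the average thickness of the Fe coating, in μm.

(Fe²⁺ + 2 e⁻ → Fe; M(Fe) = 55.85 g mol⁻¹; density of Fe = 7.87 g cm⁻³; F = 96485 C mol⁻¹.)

Q = I·t = 0.4710 × 84960 = 40020 C; n(e⁻) = 0.4147 mol.
n(Fe) = n(e⁻)/2 = 0.2074 mol, so m = 0.2074 × 55.85 = 11.58 g.
Volume = m/ρ = 11.58 / 7.87 = 1.472 cm³.
Thickness = V/A = 1.472 / 587 = 0.00251 cm = 25.1 μm.

25.1 μm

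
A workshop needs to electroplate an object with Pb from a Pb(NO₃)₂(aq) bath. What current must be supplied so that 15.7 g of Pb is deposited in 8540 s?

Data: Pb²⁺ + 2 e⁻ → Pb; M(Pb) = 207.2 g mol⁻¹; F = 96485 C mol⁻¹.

1.71 A

n(Pb) = 15.7 / 207.2 = 0.07577 mol.
n(e⁻) = 2 × 0.07577 = 0.1515 mol.
Q = n(e⁻)·F = 0.1515 × 96485 = 14620 C.
I = Q/t = 14620 / 8540.0 s = 1.71 A.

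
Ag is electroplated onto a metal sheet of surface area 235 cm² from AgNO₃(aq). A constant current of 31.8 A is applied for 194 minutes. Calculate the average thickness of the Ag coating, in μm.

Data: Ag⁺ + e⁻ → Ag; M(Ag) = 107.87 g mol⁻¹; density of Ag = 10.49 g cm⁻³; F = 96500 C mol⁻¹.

Q = I·t = 31.80 × 11640 = 370200 C; n(e⁻) = 3.836 mol.
n(Ag) = n(e⁻)/1 = 3.836 mol, so m = 3.836 × 107.87 = 413.8 g.
Volume = m/ρ = 413.8 / 10.49 = 39.44 cm³.
Thickness = V/A = 39.44 / 235 = 0.168 cm = 1680 μm.

1680 μm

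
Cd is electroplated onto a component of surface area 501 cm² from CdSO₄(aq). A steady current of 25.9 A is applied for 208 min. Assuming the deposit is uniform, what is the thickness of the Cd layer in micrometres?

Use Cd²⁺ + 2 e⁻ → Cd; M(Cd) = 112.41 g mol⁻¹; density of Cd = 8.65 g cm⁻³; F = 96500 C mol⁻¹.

434 μm

Q = I·t = 25.90 × 12480 = 323200 C; n(e⁻) = 3.350 mol.
n(Cd) = n(e⁻)/2 = 1.675 mol, so m = 1.675 × 112.41 = 188.3 g.
Volume = m/ρ = 188.3 / 8.65 = 21.76 cm³.
Thickness = V/A = 21.76 / 501 = 0.0434 cm = 434 μm.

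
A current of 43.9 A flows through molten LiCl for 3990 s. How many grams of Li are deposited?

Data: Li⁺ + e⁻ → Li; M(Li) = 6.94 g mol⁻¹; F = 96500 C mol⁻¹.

Q = I·t = 43.90 A × 3990.0 s = 175200 C.
n(e⁻) = Q/F = 175200 / 96500 = 1.815 mol.
Li⁺ + e⁻ → Li, so n(Li) = n(e⁻)/1 = 1.815 mol.
m = n·M = 1.815 × 6.94 = 12.6 g.

12.6 g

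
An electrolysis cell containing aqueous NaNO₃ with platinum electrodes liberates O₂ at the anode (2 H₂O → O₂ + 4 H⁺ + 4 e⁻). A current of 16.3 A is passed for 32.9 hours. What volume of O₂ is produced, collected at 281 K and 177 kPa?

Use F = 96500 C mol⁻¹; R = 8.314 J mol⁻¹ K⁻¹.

66.0 L

Q = I·t = 16.30 A × 118440 s = 1931000 C.
n(e⁻) = Q/F = 1931000 / 96500 = 20.01 mol.
4 electrons are transferred per O₂ molecule, so n(O₂) = 20.01 / 4 = 5.001 mol.
V = nRT/P = (5.001 × 8.314 × 281) / (177 × 10³ Pa) = 0.0660 m³ = 66.0 L.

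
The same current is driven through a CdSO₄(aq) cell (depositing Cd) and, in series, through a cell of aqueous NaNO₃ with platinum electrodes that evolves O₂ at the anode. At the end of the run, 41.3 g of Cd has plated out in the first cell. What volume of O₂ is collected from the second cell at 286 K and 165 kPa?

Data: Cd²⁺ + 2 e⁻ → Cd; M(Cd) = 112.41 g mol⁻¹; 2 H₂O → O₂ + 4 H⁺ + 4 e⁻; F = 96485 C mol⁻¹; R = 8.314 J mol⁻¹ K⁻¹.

n(Cd) = 41.3 / 112.41 = 0.3674 mol, so n(e⁻) = 2 × 0.3674 = 0.7348 mol.
The cells are in series, so the same 0.7348 mol of electrons passes through the second cell.
2 H₂O → O₂ + 4 H⁺ + 4 e⁻ — 4 mol e⁻ per mol O₂, so n(O₂) = 0.7348/4 = 0.1837 mol.
V = nRT/P = (0.1837 × 8.314 × 286) / (165 × 10³) = 0.00265 m³ = 2.65 L.

2.65 L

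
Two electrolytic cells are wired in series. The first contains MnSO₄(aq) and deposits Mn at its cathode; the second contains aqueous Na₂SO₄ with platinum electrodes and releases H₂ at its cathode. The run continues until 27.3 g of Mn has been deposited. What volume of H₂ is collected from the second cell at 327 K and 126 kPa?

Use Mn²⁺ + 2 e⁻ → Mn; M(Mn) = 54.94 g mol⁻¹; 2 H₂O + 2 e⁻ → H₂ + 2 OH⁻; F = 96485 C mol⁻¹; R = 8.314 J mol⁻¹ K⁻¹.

n(Mn) = 27.3 / 54.94 = 0.4969 mol, so n(e⁻) = 2 × 0.4969 = 0.9938 mol.
The cells are in series, so the same 0.9938 mol of electrons passes through the second cell.
2 H₂O + 2 e⁻ → H₂ + 2 OH⁻ — 2 mol e⁻ per mol H₂, so n(H₂) = 0.9938/2 = 0.4969 mol.
V = nRT/P = (0.4969 × 8.314 × 327) / (126 × 10³) = 0.0107 m³ = 10.7 L.

10.7 L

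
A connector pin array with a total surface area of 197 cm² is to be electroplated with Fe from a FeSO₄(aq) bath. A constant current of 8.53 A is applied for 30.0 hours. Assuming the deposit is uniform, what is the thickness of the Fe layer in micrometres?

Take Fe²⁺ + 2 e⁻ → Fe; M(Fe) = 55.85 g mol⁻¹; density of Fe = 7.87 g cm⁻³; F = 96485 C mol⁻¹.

1720 μm

Q = I·t = 8.530 × 108000 = 921200 C; n(e⁻) = 9.548 mol.
n(Fe) = n(e⁻)/2 = 4.774 mol, so m = 4.774 × 55.85 = 266.6 g.
Volume = m/ρ = 266.6 / 7.87 = 33.88 cm³.
Thickness = V/A = 33.88 / 197 = 0.172 cm = 1720 μm.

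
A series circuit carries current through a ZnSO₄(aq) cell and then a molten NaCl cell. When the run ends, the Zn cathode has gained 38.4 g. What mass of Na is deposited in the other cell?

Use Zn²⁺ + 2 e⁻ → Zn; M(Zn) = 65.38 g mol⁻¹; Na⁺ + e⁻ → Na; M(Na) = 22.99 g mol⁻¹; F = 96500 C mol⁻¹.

n(Zn) = 38.4 / 65.38 = 0.5873 mol.
Since Zn²⁺ + 2 e⁻ → Zn, n(e⁻) passed = 2 × 0.5873 = 1.175 mol.
Cells in series carry the same charge, so the same 1.175 mol of electrons passes through cell 2.
Na⁺ + e⁻ → Na, so n(Na) = 1.175 / 1 = 1.175 mol.
m(Na) = 1.175 × 22.99 = 27.0 g.

27.0 g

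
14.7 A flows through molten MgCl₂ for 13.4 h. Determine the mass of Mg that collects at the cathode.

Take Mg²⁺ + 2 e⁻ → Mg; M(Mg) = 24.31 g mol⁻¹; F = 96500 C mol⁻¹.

Q = I·t = 14.70 A × 48240 s = 709100 C.
n(e⁻) = Q/F = 709100 / 96500 = 7.348 mol.
Mg²⁺ + 2 e⁻ → Mg, so n(Mg) = n(e⁻)/2 = 3.674 mol.
m = n·M = 3.674 × 24.31 = 89.3 g.

89.3 g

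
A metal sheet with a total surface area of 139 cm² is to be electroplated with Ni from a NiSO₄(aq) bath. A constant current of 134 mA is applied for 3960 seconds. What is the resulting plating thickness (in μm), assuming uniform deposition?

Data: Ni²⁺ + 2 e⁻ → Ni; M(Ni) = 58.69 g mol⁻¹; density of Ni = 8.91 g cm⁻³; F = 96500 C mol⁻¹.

Q = I·t = 0.1340 × 3960.0 = 530.6 C; n(e⁻) = 0.005499 mol.
n(Ni) = n(e⁻)/2 = 0.002749 mol, so m = 0.002749 × 58.69 = 0.1614 g.
Volume = m/ρ = 0.1614 / 8.91 = 0.01811 cm³.
Thickness = V/A = 0.01811 / 139 = 1.30 × 10⁻⁴ cm = 1.30 μm.

1.30 μm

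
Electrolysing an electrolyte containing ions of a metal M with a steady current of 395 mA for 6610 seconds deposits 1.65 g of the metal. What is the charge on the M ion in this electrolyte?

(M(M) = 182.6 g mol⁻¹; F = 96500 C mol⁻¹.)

Q = I·t = 0.3950 A × 6610.0 s = 2611 C, so n(e⁻) = 2611/96500 = 0.02706 mol.
n(M) deposited = 1.65 / 182.6 = 0.009036 mol.
Electrons per atom = n(e⁻)/n(M) = 0.02706 / 0.009036 = 2.99 ≈ 3, so the ion is M³⁺.

+3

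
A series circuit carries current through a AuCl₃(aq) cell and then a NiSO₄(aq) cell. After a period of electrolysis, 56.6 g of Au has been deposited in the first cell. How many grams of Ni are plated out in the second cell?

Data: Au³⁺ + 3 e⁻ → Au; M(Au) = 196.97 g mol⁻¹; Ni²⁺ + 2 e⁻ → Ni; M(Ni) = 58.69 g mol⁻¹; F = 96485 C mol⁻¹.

n(Au) = 56.6 / 196.97 = 0.2874 mol.
Since Au³⁺ + 3 e⁻ → Au, n(e⁻) passed = 3 × 0.2874 = 0.8621 mol.
Cells in series carry the same charge, so the same 0.8621 mol of electrons passes through cell 2.
Ni²⁺ + 2 e⁻ → Ni, so n(Ni) = 0.8621 / 2 = 0.4310 mol.
m(Ni) = 0.4310 × 58.69 = 25.3 g.

25.3 g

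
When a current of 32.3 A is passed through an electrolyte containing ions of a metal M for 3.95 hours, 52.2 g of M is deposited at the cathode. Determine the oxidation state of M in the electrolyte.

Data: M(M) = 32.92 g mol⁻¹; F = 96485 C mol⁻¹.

+3

Q = I·t = 32.30 A × 14220 s = 459300 C, so n(e⁻) = 459300/96485 = 4.760 mol.
n(M) deposited = 52.2 / 32.92 = 1.586 mol.
Electrons per atom = n(e⁻)/n(M) = 4.760 / 1.586 = 3.00 ≈ 3, so the ion is M³⁺.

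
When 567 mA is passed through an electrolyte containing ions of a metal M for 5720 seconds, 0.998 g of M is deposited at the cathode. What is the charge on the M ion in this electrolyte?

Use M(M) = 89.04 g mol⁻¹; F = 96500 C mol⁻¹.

Q = I·t = 0.5670 A × 5720.0 s = 3243 C, so n(e⁻) = 3243/96500 = 0.03361 mol.
n(M) deposited = 0.998 / 89.04 = 0.01121 mol.
Electrons per atom = n(e⁻)/n(M) = 0.03361 / 0.01121 = 3.00 ≈ 3, so the ion is M³⁺.

+3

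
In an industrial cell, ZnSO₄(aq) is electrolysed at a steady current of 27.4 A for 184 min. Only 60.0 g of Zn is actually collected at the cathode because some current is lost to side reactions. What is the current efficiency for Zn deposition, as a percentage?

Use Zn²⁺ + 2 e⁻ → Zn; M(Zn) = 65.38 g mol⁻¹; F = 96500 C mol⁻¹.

58.6 %

Q = I·t = 27.40 × 11040 = 302500 C; n(e⁻) = 302500/96500 = 3.135 mol.
Theoretical n(Zn) = n(e⁻)/2 = 1.567 mol, i.e. m_theo = 1.567 × 65.38 = 102.5 g.
Efficiency = m_actual / m_theo = 60.0 / 102.5 = 58.6 %.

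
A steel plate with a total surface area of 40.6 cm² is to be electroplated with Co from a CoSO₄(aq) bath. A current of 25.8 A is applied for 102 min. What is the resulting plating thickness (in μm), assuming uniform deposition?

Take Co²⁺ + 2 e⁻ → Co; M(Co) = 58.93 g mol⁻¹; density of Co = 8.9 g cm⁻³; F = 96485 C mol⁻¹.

1330 μm

Q = I·t = 25.80 × 6120.0 = 157900 C; n(e⁻) = 1.636 mol.
n(Co) = n(e⁻)/2 = 0.8182 mol, so m = 0.8182 × 58.93 = 48.22 g.
Volume = m/ρ = 48.22 / 8.9 = 5.418 cm³.
Thickness = V/A = 5.418 / 40.6 = 0.133 cm = 1330 μm.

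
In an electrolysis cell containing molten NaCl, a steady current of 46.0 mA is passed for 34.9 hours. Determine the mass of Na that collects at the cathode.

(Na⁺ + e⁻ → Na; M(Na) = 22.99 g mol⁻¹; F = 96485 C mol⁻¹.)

1.38 g

Q = I·t = 0.04600 A × 125640 s = 5779 C.
n(e⁻) = Q/F = 5779 / 96485 = 0.05990 mol.
Na⁺ + e⁻ → Na, so n(Na) = n(e⁻)/1 = 0.05990 mol.
m = n·M = 0.05990 × 22.99 = 1.38 g.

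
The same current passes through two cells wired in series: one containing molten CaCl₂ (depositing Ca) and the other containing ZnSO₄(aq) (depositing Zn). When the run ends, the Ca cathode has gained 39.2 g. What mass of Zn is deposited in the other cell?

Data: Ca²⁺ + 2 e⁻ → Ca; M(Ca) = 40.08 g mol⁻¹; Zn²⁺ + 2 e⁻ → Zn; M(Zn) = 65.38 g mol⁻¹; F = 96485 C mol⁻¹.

63.9 g

n(Ca) = 39.2 / 40.08 = 0.9780 mol.
Since Ca²⁺ + 2 e⁻ → Ca, n(e⁻) passed = 2 × 0.9780 = 1.956 mol.
Cells in series carry the same charge, so the same 1.956 mol of electrons passes through cell 2.
Zn²⁺ + 2 e⁻ → Zn, so n(Zn) = 1.956 / 2 = 0.9780 mol.
m(Zn) = 0.9780 × 65.38 = 63.9 g.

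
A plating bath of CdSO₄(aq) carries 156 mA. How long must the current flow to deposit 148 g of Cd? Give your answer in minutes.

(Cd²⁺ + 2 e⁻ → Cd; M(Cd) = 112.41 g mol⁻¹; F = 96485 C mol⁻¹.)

n(Cd) = m/M = 148 / 112.41 = 1.317 mol.
Each Cd atom requires 2 electrons, so n(e⁻) = 2 × 1.317 = 2.633 mol.
Q = n(e⁻)·F = 2.633 × 96485 = 254100 C.
t = Q/I = 254100 / 0.1560 A = 1629000 s = 27100 min.

27100 min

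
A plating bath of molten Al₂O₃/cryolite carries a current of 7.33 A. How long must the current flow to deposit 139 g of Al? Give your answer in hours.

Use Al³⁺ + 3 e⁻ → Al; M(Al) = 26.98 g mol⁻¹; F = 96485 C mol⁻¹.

n(Al) = m/M = 139 / 26.98 = 5.152 mol.
Each Al atom requires 3 electrons, so n(e⁻) = 3 × 5.152 = 15.46 mol.
Q = n(e⁻)·F = 15.46 × 96485 = 1491000 C.
t = Q/I = 1491000 / 7.330 A = 203400 s = 56.5 h.

56.5 h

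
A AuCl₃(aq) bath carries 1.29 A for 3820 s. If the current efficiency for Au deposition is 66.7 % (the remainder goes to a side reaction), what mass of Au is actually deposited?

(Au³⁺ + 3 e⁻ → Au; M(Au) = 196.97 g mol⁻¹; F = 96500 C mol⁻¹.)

Q = I·t = 1.290 × 3820.0 = 4928 C.
n(e⁻) = 4928/96500 = 0.05107 mol; theoretically n(Au) = 0.05107/3 = 0.01702 mol, m_theo = 3.353 g.
At 66.7 % efficiency, m_actual = 0.667 × 3.353 = 2.24 g.

2.24 g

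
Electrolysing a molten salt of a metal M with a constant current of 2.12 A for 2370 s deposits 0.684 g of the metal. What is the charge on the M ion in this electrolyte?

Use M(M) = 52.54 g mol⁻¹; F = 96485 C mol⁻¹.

Q = I·t = 2.120 A × 2370.0 s = 5024 C, so n(e⁻) = 5024/96485 = 0.05207 mol.
n(M) deposited = 0.684 / 52.54 = 0.01302 mol.
Electrons per atom = n(e⁻)/n(M) = 0.05207 / 0.01302 = 4.00 ≈ 4, so the ion is M⁴⁺.

+4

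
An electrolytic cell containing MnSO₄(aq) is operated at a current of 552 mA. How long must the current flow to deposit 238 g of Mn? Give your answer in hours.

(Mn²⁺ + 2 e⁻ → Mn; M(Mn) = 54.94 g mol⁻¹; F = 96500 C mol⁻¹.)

n(Mn) = m/M = 238 / 54.94 = 4.332 mol.
Each Mn atom requires 2 electrons, so n(e⁻) = 2 × 4.332 = 8.664 mol.
Q = n(e⁻)·F = 8.664 × 96500 = 836100 C.
t = Q/I = 836100 / 0.5520 A = 1515000 s = 421 h.

421 h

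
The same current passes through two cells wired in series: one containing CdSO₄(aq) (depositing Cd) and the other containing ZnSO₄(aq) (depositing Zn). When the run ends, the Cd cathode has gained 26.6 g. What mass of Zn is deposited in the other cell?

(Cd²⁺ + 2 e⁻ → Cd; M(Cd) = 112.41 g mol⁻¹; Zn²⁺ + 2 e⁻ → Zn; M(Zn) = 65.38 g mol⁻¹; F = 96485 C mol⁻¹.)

15.5 g

n(Cd) = 26.6 / 112.41 = 0.2366 mol.
Since Cd²⁺ + 2 e⁻ → Cd, n(e⁻) passed = 2 × 0.2366 = 0.4733 mol.
Cells in series carry the same charge, so the same 0.4733 mol of electrons passes through cell 2.
Zn²⁺ + 2 e⁻ → Zn, so n(Zn) = 0.4733 / 2 = 0.2366 mol.
m(Zn) = 0.2366 × 65.38 = 15.5 g.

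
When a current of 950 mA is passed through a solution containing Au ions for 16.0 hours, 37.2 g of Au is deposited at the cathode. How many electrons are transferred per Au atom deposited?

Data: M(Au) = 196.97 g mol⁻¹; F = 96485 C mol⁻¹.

3

Q = I·t = 0.9500 A × 57600 s = 54720 C, so n(e⁻) = 54720/96485 = 0.5671 mol.
n(Au) deposited = 37.2 / 196.97 = 0.1889 mol.
Electrons per atom = n(e⁻)/n(Au) = 0.5671 / 0.1889 = 3.00 ≈ 3, so the ion is Au³⁺.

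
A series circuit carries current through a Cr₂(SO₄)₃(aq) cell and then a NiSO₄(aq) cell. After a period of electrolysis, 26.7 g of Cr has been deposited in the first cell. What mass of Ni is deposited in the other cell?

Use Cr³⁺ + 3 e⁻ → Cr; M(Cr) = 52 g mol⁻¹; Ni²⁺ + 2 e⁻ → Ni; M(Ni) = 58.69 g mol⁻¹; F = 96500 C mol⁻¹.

n(Cr) = 26.7 / 52 = 0.5135 mol.
Since Cr³⁺ + 3 e⁻ → Cr, n(e⁻) passed = 3 × 0.5135 = 1.540 mol.
Cells in series carry the same charge, so the same 1.540 mol of electrons passes through cell 2.
Ni²⁺ + 2 e⁻ → Ni, so n(Ni) = 1.540 / 2 = 0.7702 mol.
m(Ni) = 0.7702 × 58.69 = 45.2 g.

45.2 g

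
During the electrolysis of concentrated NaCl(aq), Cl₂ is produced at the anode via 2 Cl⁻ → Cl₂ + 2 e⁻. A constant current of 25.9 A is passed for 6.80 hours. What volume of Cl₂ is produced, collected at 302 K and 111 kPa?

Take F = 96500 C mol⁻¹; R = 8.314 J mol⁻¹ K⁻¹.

74.3 L

Q = I·t = 25.90 A × 24480 s = 634000 C.
n(e⁻) = Q/F = 634000 / 96500 = 6.570 mol.
2 electrons are transferred per Cl₂ molecule, so n(Cl₂) = 6.570 / 2 = 3.285 mol.
V = nRT/P = (3.285 × 8.314 × 302) / (111 × 10³ Pa) = 0.0743 m³ = 74.3 L.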